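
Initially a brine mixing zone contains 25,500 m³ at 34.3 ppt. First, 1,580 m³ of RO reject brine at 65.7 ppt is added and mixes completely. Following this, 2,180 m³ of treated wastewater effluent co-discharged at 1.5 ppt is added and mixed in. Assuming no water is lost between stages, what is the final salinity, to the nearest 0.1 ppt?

33.6 ppt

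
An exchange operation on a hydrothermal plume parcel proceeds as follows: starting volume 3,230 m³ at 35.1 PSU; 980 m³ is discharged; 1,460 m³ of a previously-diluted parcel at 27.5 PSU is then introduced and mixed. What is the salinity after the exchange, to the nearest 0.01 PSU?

Remaining after removal: 2,250 m³ at 35.1 PSU (salt = 78,975)
After addition: salt = 78,975 + 1,460×27.5 = 119,125; volume = 3,710 m³
S = 119,125 / 3,710 = 32.1092 PSU

32.11 PSU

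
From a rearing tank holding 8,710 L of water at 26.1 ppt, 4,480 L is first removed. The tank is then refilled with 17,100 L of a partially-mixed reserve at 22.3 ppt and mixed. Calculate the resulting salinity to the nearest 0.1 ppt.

23.1 ppt

Remaining after removal: 4,230 L at 26.1 ppt (salt = 110,403)
After addition: salt = 110,403 + 17,100×22.3 = 491,733; volume = 21,330 L
S = 491,733 / 21,330 = 23.0536 ppt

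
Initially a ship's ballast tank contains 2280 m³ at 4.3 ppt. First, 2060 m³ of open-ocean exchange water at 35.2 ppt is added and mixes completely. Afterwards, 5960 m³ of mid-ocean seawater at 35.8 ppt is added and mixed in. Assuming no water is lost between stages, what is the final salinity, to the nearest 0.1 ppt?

By conservation of dissolved salt,
Initial salt = 2,280×4.3 = 9,804
After stage 1: salt = 9,804 + 2,060×35.2 = 82,316; volume = 4,340 m³; S = 18.967 ppt
After stage 2: salt = 82,316 + 5,960×35.8 = 295,684; volume = 10,300 m³
S = 295,684 / 10,300 = 28.7072 ppt

28.7 ppt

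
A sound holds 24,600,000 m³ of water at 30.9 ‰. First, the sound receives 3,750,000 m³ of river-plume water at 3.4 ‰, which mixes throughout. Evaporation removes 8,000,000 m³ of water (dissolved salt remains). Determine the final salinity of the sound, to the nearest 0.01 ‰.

After mixing: salt = 24,600,000×30.9 + 3,750,000×3.4 = 772,890,000; volume = 28,350,000 m³
After evaporation: salt unchanged = 772,890,000; volume = 28,350,000 − 8,000,000 = 20,350,000 m³
S = 772,890,000 / 20,350,000 = 37.9799 ‰

37.98 ‰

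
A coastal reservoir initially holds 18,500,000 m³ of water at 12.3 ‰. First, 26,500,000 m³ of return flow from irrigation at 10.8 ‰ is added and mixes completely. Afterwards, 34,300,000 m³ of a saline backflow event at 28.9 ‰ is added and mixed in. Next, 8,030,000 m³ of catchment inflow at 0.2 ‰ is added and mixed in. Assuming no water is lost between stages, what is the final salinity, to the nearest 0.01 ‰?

17.25 ‰

Weighted by volume,
Initial salt = 18,500,000×12.3 = 227,550,000
After stage 1: salt = 227,550,000 + 26,500,000×10.8 = 513,750,000; volume = 45,000,000 m³; S = 11.417 ‰
After stage 2: salt = 513,750,000 + 34,300,000×28.9 = 1,505,020,000; volume = 79,300,000 m³; S = 18.979 ‰
After stage 3: salt = 1,505,020,000 + 8,030,000×0.2 = 1,506,626,000; volume = 87,330,000 m³
S = 1,506,626,000 / 87,330,000 = 17.2521 ‰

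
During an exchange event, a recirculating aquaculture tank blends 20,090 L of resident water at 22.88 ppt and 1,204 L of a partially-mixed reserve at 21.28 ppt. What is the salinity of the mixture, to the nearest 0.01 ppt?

22.79 ppt

By conservation of dissolved salt,
salt = 20,090×22.88 + 1,204×21.28 = 459,659.2 + 25,621.12 = 485,280.32
volume = 20,090 + 1,204 = 21,294 L
S = 485,280.32 / 21,294 = 22.7895 ppt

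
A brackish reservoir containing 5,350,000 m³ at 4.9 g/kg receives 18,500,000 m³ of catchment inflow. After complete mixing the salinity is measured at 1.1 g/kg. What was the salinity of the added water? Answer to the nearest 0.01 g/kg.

0.00 g/kg

Salt balance: 5,350,000×4.9 + 18,500,000×S = 23,850,000×1.1
26,215,000 + 18,500,000·S = 26,235,000
S = (26,235,000 − 26,215,000) / 18,500,000 = 0.0011 g/kg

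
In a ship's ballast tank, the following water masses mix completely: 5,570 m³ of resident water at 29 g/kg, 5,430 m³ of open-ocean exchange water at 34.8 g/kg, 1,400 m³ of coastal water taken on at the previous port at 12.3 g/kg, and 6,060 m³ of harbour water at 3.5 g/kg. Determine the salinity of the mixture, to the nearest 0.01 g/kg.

21.07 g/kg

By conservation of dissolved salt,
salt = 5,570×29 + 5,430×34.8 + 1,400×12.3 + 6,060×3.5 = 161,530 + 188,964 + 17,220 + 21,210 = 388,924
volume = 5,570 + 5,430 + 1,400 + 6,060 = 18,460 m³
S = 388,924 / 18,460 = 21.0685 g/kg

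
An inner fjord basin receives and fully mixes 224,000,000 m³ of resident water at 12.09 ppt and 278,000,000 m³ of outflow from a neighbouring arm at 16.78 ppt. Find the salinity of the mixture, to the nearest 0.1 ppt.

Mass of salt is conserved:
salt = 224,000,000×12.09 + 278,000,000×16.78 = 2,708,160,000 + 4,664,840,000 = 7,373,000,000
volume = 224,000,000 + 278,000,000 = 502,000,000 m³
S = 7,373,000,000 / 502,000,000 = 14.687 ppt

14.7 ppt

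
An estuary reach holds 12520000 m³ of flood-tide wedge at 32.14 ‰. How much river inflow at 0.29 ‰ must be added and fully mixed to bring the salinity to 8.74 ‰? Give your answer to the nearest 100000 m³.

34700000 m³

Salt balance: 12,520,000×32.14 + V×0.29 = (12,520,000+V)×8.74
402,392,800 + 0.29V = 109,424,800 + 8.74V
292,968,000 = 8.45V
V = 34,670,769.23 m³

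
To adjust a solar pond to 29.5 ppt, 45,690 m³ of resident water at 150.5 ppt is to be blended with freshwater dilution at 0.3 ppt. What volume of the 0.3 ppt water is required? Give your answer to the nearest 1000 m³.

Salt balance: 45,690×150.5 + V×0.3 = (45,690+V)×29.5
6,876,345 + 0.3V = 1,347,855 + 29.5V
5,528,490 = 29.2V
V = 189,331.85 m³

189000 m³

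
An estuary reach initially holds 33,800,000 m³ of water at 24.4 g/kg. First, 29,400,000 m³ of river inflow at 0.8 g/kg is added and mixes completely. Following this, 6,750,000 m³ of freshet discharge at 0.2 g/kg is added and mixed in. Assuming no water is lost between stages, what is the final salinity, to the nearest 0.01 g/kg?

12.15 g/kg

Total salt / total volume:
Initial salt = 33,800,000×24.4 = 824,720,000
After stage 1: salt = 824,720,000 + 29,400,000×0.8 = 848,240,000; volume = 63,200,000 m³; S = 13.422 g/kg
After stage 2: salt = 848,240,000 + 6,750,000×0.2 = 849,590,000; volume = 69,950,000 m³
S = 849,590,000 / 69,950,000 = 12.1457 g/kg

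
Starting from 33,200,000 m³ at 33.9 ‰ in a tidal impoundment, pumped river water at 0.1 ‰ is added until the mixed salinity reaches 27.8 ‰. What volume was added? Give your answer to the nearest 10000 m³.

7310000 m³

Salt balance: 33,200,000×33.9 + V×0.1 = (33,200,000+V)×27.8
1,125,480,000 + 0.1V = 922,960,000 + 27.8V
202,520,000 = 27.7V
V = 7,311,191.34 m³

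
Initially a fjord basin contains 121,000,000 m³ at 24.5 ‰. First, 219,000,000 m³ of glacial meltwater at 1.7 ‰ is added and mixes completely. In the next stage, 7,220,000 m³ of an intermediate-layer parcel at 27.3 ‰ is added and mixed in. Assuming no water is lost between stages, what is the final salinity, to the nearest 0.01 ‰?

10.18 ‰

Conserving salt mass:
Initial salt = 121,000,000×24.5 = 2,964,500,000
After stage 1: salt = 2,964,500,000 + 219,000,000×1.7 = 3,336,800,000; volume = 340,000,000 m³; S = 9.814 ‰
After stage 2: salt = 3,336,800,000 + 7,220,000×27.3 = 3,533,906,000; volume = 347,220,000 m³
S = 3,533,906,000 / 347,220,000 = 10.1777 ‰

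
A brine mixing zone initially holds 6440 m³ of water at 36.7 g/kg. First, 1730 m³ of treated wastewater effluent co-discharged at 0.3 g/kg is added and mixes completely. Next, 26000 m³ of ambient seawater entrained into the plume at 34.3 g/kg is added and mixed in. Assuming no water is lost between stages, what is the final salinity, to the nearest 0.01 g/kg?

33.03 g/kg

Total salt / total volume:
Initial salt = 6,440×36.7 = 236,348
After stage 1: salt = 236,348 + 1,730×0.3 = 236,867; volume = 8,170 m³; S = 28.992 g/kg
After stage 2: salt = 236,867 + 26,000×34.3 = 1,128,667; volume = 34,170 m³
S = 1,128,667 / 34,170 = 33.0309 g/kg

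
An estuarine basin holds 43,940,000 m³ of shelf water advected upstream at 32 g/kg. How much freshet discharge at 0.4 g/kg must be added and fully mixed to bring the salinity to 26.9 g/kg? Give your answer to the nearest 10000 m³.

8460000 m³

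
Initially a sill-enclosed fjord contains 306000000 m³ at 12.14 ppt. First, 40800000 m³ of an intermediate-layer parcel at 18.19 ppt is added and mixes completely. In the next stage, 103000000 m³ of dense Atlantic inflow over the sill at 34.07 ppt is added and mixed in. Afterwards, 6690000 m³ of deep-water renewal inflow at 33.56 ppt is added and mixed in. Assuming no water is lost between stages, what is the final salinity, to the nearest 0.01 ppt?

17.94 ppt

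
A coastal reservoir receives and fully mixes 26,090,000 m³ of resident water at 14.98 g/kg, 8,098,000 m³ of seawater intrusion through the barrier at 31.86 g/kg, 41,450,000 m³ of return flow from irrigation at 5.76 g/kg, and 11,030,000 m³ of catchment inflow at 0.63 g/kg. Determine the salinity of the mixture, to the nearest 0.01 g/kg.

Total salt / total volume:
salt = 26,090,000×14.98 + 8,098,000×31.86 + 41,450,000×5.76 + 11,030,000×0.63 = 390,828,200 + 258,002,280 + 238,752,000 + 6,948,900 = 894,531,380
volume = 26,090,000 + 8,098,000 + 41,450,000 + 11,030,000 = 86,668,000 m³
S = 894,531,380 / 86,668,000 = 10.3214 g/kg

10.32 g/kg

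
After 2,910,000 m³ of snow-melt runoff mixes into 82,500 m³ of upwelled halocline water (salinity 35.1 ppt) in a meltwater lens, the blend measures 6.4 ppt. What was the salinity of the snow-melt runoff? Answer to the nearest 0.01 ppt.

5.59 ppt

Salt balance: 82,500×35.1 + 2,910,000×S = 2,992,500×6.4
2,895,750 + 2,910,000·S = 19,152,000
S = (19,152,000 − 2,895,750) / 2,910,000 = 5.5863 ppt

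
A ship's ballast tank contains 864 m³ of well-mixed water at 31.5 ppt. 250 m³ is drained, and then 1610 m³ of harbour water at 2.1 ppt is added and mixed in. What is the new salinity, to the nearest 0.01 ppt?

Remaining after removal: 614 m³ at 31.5 ppt (salt = 19,341)
After addition: salt = 19,341 + 1,610×2.1 = 22,722; volume = 2,224 m³
S = 22,722 / 2,224 = 10.2167 ppt

10.22 ppt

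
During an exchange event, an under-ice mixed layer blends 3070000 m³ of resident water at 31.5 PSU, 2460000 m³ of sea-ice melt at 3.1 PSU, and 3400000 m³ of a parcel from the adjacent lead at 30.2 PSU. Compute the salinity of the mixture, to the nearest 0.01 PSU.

23.18 PSU

Total salt / total volume:
salt = 3,070,000×31.5 + 2,460,000×3.1 + 3,400,000×30.2 = 96,705,000 + 7,626,000 + 102,680,000 = 207,011,000
volume = 3,070,000 + 2,460,000 + 3,400,000 = 8,930,000 m³
S = 207,011,000 / 8,930,000 = 23.1815 PSU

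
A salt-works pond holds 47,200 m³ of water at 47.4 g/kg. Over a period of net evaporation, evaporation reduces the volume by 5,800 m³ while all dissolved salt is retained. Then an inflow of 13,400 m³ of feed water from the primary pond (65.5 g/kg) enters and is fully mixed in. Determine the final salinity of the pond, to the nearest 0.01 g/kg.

56.84 g/kg

After evaporation: salt = 47,200×47.4 = 2,237,280; volume = 47,200 − 5,800 = 41,400 m³
After mixing: salt = 2,237,280 + 13,400×65.5 = 3,114,980; volume = 41,400 + 13,400 = 54,800 m³
S = 3,114,980 / 54,800 = 56.8427 g/kg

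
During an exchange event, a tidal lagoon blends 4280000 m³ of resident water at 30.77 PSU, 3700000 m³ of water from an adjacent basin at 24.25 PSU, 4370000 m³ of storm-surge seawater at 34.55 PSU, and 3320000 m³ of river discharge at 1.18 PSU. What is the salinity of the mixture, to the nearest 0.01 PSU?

24.02 PSU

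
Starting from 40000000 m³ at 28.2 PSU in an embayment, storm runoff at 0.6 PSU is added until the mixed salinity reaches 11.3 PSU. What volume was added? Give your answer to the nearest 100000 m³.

63200000 m³

Salt balance: 40,000,000×28.2 + V×0.6 = (40,000,000+V)×11.3
1,128,000,000 + 0.6V = 452,000,000 + 11.3V
676,000,000 = 10.7V
V = 63,177,570.09 m³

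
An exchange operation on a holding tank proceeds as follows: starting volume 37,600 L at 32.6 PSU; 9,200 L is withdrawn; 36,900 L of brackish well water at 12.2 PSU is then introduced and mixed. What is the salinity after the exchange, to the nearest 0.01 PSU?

Remaining after removal: 28,400 L at 32.6 PSU (salt = 925,840)
After addition: salt = 925,840 + 36,900×12.2 = 1,376,020; volume = 65,300 L
S = 1,376,020 / 65,300 = 21.0723 PSU

21.07 PSU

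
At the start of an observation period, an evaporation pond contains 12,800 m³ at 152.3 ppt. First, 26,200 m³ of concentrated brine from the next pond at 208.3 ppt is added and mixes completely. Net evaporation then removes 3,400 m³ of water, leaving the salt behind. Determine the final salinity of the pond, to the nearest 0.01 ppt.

208.06 ppt

After mixing: salt = 12,800×152.3 + 26,200×208.3 = 7,406,900; volume = 39,000 m³
After evaporation: salt unchanged = 7,406,900; volume = 39,000 − 3,400 = 35,600 m³
S = 7,406,900 / 35,600 = 208.059 ppt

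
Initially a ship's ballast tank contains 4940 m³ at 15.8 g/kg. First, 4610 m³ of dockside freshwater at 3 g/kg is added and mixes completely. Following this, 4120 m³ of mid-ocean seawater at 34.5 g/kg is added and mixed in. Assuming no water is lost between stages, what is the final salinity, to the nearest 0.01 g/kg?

17.12 g/kg

Weighted by volume,
Initial salt = 4,940×15.8 = 78,052
After stage 1: salt = 78,052 + 4,610×3 = 91,882; volume = 9,550 m³; S = 9.621 g/kg
After stage 2: salt = 91,882 + 4,120×34.5 = 234,022; volume = 13,670 m³
S = 234,022 / 13,670 = 17.1194 g/kg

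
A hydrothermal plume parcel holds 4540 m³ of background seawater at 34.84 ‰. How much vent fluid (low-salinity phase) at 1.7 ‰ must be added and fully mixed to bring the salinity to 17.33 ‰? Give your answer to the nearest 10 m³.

Salt balance: 4,540×34.84 + V×1.7 = (4,540+V)×17.33
158,173.6 + 1.7V = 78,678.2 + 17.33V
79,495.4 = 15.63V
V = 5,086.08 m³

5090 m³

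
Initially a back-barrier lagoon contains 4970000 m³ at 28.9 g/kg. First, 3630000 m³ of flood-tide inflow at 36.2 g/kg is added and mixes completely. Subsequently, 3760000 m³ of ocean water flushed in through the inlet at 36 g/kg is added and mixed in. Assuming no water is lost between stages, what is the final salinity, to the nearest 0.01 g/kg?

Conserving salt mass:
Initial salt = 4,970,000×28.9 = 143,633,000
After stage 1: salt = 143,633,000 + 3,630,000×36.2 = 275,039,000; volume = 8,600,000 m³; S = 31.981 g/kg
After stage 2: salt = 275,039,000 + 3,760,000×36 = 410,399,000; volume = 12,360,000 m³
S = 410,399,000 / 12,360,000 = 33.2038 g/kg

33.20 g/kg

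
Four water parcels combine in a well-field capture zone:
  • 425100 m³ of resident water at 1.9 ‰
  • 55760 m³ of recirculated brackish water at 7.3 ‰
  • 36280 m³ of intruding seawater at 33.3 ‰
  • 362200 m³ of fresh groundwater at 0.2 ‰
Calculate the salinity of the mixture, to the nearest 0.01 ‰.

Salt balance:
salt = 425,100×1.9 + 55,760×7.3 + 36,280×33.3 + 362,200×0.2 = 807,690 + 407,048 + 1,208,124 + 72,440 = 2,495,302
volume = 425,100 + 55,760 + 36,280 + 362,200 = 879,340 m³
S = 2,495,302 / 879,340 = 2.8377 ‰

2.84 ‰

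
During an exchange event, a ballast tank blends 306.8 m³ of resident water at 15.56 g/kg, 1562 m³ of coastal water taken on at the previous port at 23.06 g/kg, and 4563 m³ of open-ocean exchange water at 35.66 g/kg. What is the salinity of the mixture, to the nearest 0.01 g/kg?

31.64 g/kg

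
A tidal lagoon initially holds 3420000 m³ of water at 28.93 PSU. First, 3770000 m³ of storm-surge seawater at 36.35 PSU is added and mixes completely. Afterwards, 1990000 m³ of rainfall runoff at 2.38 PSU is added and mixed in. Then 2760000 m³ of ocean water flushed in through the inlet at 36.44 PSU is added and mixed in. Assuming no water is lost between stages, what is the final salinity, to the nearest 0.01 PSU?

28.58 PSU

Salt balance:
Initial salt = 3,420,000×28.93 = 98,940,600
After stage 1: salt = 98,940,600 + 3,770,000×36.35 = 235,980,100; volume = 7,190,000 m³; S = 32.821 PSU
After stage 2: salt = 235,980,100 + 1,990,000×2.38 = 240,716,300; volume = 9,180,000 m³; S = 26.222 PSU
After stage 3: salt = 240,716,300 + 2,760,000×36.44 = 341,290,700; volume = 11,940,000 m³
S = 341,290,700 / 11,940,000 = 28.5838 PSU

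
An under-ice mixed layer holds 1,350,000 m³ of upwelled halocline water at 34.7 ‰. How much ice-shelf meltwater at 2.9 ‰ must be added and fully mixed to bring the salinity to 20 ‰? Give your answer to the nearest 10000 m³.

1160000 m³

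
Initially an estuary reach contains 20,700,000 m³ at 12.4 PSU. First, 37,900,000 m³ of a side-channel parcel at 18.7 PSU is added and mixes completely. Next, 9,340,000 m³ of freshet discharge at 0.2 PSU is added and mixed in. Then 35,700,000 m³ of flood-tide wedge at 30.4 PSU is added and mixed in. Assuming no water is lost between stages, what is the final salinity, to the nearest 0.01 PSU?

Conserving salt mass:
Initial salt = 20,700,000×12.4 = 256,680,000
After stage 1: salt = 256,680,000 + 37,900,000×18.7 = 965,410,000; volume = 58,600,000 m³; S = 16.475 PSU
After stage 2: salt = 965,410,000 + 9,340,000×0.2 = 967,278,000; volume = 67,940,000 m³; S = 14.237 PSU
After stage 3: salt = 967,278,000 + 35,700,000×30.4 = 2,052,558,000; volume = 103,640,000 m³
S = 2,052,558,000 / 103,640,000 = 19.8047 PSU

19.80 PSU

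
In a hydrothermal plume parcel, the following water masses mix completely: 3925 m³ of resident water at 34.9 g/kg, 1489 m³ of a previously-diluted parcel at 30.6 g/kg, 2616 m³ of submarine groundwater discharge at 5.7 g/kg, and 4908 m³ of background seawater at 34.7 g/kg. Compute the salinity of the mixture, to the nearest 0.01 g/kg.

28.43 g/kg

Total salt / total volume:
salt = 3,925×34.9 + 1,489×30.6 + 2,616×5.7 + 4,908×34.7 = 136,982.5 + 45,563.4 + 14,911.2 + 170,307.6 = 367,764.7
volume = 3,925 + 1,489 + 2,616 + 4,908 = 12,938 m³
S = 367,764.7 / 12,938 = 28.4252 g/kg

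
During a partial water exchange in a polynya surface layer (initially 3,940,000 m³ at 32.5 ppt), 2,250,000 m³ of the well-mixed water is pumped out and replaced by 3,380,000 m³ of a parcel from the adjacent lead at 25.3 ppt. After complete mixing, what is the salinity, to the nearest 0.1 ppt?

Remaining after removal: 1,690,000 m³ at 32.5 ppt (salt = 54,925,000)
After addition: salt = 54,925,000 + 3,380,000×25.3 = 140,439,000; volume = 5,070,000 m³
S = 140,439,000 / 5,070,000 = 27.7 ppt

27.7 ppt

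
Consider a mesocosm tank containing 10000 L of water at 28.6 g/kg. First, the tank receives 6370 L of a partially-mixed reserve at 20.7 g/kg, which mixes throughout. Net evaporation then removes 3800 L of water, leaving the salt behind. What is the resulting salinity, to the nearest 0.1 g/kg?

33.2 g/kg

After mixing: salt = 10,000×28.6 + 6,370×20.7 = 417,859; volume = 16,370 L
After evaporation: salt unchanged = 417,859; volume = 16,370 − 3,800 = 12,570 L
S = 417,859 / 12,570 = 33.2426 g/kg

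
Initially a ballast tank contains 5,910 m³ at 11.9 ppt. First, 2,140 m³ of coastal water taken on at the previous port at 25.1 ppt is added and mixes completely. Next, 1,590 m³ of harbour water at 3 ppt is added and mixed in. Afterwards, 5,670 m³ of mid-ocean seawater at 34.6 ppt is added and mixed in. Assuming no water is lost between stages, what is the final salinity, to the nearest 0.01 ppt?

Total salt / total volume:
Initial salt = 5,910×11.9 = 70,329
After stage 1: salt = 70,329 + 2,140×25.1 = 124,043; volume = 8,050 m³; S = 15.409 ppt
After stage 2: salt = 124,043 + 1,590×3 = 128,813; volume = 9,640 m³; S = 13.362 ppt
After stage 3: salt = 128,813 + 5,670×34.6 = 324,995; volume = 15,310 m³
S = 324,995 / 15,310 = 21.2276 ppt

21.23 ppt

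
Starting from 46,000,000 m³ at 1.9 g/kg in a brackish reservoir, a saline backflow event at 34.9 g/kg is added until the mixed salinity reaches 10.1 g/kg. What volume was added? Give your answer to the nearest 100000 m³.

Salt balance: 46,000,000×1.9 + V×34.9 = (46,000,000+V)×10.1
87,400,000 + 34.9V = 464,600,000 + 10.1V
377,200,000 = 24.8V
V = 15,209,677.42 m³

15200000 m³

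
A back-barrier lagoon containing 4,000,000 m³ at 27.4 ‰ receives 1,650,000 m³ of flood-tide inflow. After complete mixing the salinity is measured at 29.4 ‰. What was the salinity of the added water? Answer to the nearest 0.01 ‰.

34.25 ‰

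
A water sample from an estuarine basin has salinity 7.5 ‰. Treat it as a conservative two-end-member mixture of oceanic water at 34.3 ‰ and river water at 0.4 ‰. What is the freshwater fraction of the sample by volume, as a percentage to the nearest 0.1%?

Let f be the freshwater fraction. Salt balance per unit volume:
f×0.4 + (1−f)×34.3 = 7.5
f = (34.3 − 7.5) / (34.3 − 0.4) = 26.8/33.9 = 0.7906

79.1%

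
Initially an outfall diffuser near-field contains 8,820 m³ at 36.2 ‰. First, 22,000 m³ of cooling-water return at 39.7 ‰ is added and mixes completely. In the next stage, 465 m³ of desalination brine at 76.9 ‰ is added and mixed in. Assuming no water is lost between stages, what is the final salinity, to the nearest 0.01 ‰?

Mass of salt is conserved:
Initial salt = 8,820×36.2 = 319,284
After stage 1: salt = 319,284 + 22,000×39.7 = 1,192,684; volume = 30,820 m³; S = 38.698 ‰
After stage 2: salt = 1,192,684 + 465×76.9 = 1,228,442.5; volume = 31,285 m³
S = 1,228,442.5 / 31,285 = 39.2662 ‰

39.27 ‰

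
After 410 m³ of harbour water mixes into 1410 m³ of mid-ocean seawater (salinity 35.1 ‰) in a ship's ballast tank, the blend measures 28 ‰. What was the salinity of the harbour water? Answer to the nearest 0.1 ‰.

Salt balance: 1,410×35.1 + 410×S = 1,820×28
49,491 + 410·S = 50,960
S = (50,960 − 49,491) / 410 = 3.5829 ‰

3.6 ‰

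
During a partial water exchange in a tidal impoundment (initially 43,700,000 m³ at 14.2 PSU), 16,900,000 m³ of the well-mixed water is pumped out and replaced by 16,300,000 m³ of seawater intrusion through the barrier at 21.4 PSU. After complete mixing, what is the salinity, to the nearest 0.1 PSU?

Remaining after removal: 26,800,000 m³ at 14.2 PSU (salt = 380,560,000)
After addition: salt = 380,560,000 + 16,300,000×21.4 = 729,380,000; volume = 43,100,000 m³
S = 729,380,000 / 43,100,000 = 16.923 PSU

16.9 PSU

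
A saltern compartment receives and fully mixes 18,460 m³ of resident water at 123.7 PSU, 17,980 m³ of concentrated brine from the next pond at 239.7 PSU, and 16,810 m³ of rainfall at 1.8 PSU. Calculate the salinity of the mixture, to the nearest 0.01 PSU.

Conserving salt mass:
salt = 18,460×123.7 + 17,980×239.7 + 16,810×1.8 = 2,283,502 + 4,309,806 + 30,258 = 6,623,566
volume = 18,460 + 17,980 + 16,810 = 53,250 m³
S = 6,623,566 / 53,250 = 124.3862 PSU

124.39 PSU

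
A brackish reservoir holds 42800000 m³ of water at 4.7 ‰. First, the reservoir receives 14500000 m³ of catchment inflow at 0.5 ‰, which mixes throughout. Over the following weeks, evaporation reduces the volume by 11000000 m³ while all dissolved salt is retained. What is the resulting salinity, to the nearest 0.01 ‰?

4.50 ‰

After mixing: salt = 42,800,000×4.7 + 14,500,000×0.5 = 208,410,000; volume = 57,300,000 m³
After evaporation: salt unchanged = 208,410,000; volume = 57,300,000 − 11,000,000 = 46,300,000 m³
S = 208,410,000 / 46,300,000 = 4.5013 ‰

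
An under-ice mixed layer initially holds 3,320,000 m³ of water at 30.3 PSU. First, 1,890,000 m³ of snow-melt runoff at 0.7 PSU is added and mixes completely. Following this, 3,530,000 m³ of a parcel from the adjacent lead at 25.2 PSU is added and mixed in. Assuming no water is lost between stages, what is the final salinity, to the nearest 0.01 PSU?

Weighted by volume,
Initial salt = 3,320,000×30.3 = 100,596,000
After stage 1: salt = 100,596,000 + 1,890,000×0.7 = 101,919,000; volume = 5,210,000 m³; S = 19.562 PSU
After stage 2: salt = 101,919,000 + 3,530,000×25.2 = 190,875,000; volume = 8,740,000 m³
S = 190,875,000 / 8,740,000 = 21.8392 PSU

21.84 PSU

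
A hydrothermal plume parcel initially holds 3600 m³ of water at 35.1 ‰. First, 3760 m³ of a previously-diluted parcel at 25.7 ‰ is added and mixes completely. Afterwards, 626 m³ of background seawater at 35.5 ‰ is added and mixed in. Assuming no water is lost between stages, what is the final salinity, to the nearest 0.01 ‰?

Conserving salt mass:
Initial salt = 3,600×35.1 = 126,360
After stage 1: salt = 126,360 + 3,760×25.7 = 222,992; volume = 7,360 m³; S = 30.298 ‰
After stage 2: salt = 222,992 + 626×35.5 = 245,215; volume = 7,986 m³
S = 245,215 / 7,986 = 30.7056 ‰

30.71 ‰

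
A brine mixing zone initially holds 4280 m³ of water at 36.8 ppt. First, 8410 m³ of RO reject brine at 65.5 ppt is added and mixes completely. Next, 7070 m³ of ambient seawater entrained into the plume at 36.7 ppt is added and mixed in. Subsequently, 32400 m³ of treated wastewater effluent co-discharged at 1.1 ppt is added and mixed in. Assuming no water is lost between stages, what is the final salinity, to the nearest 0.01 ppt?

19.24 ppt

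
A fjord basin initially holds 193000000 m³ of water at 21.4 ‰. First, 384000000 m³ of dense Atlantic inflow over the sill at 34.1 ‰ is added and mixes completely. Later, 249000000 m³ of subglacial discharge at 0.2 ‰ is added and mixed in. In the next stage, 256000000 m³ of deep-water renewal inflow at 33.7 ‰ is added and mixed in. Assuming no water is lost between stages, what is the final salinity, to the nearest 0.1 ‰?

Salt balance:
Initial salt = 193,000,000×21.4 = 4,130,200,000
After stage 1: salt = 4,130,200,000 + 384,000,000×34.1 = 17,224,600,000; volume = 577,000,000 m³; S = 29.852 ‰
After stage 2: salt = 17,224,600,000 + 249,000,000×0.2 = 17,274,400,000; volume = 826,000,000 m³; S = 20.913 ‰
After stage 3: salt = 17,274,400,000 + 256,000,000×33.7 = 25,901,600,000; volume = 1,082,000,000 m³
S = 25,901,600,000 / 1,082,000,000 = 23.9386 ‰

23.9 ‰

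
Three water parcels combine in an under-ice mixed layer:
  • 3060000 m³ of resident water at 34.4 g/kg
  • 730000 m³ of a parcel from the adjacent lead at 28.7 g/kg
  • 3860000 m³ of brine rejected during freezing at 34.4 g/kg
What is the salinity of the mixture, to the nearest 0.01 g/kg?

33.86 g/kg

Salt balance:
salt = 3,060,000×34.4 + 730,000×28.7 + 3,860,000×34.4 = 105,264,000 + 20,951,000 + 132,784,000 = 258,999,000
volume = 3,060,000 + 730,000 + 3,860,000 = 7,650,000 m³
S = 258,999,000 / 7,650,000 = 33.8561 g/kg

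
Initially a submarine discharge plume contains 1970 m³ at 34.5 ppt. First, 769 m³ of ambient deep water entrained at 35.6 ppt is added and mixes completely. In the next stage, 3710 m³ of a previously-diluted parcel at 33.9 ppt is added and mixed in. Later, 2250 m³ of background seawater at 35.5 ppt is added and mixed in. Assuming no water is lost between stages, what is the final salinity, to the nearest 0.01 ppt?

34.60 ppt

Salt balance:
Initial salt = 1,970×34.5 = 67,965
After stage 1: salt = 67,965 + 769×35.6 = 95,341.4; volume = 2,739 m³; S = 34.809 ppt
After stage 2: salt = 95,341.4 + 3,710×33.9 = 221,110.4; volume = 6,449 m³; S = 34.286 ppt
After stage 3: salt = 221,110.4 + 2,250×35.5 = 300,985.4; volume = 8,699 m³
S = 300,985.4 / 8,699 = 34.6 ppt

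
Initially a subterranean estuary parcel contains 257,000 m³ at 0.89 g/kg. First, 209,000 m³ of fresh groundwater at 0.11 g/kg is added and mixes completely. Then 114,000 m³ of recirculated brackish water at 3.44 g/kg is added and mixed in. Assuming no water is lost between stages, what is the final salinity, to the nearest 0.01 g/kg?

Total salt / total volume:
Initial salt = 257,000×0.89 = 228,730
After stage 1: salt = 228,730 + 209,000×0.11 = 251,720; volume = 466,000 m³; S = 0.54 g/kg
After stage 2: salt = 251,720 + 114,000×3.44 = 643,880; volume = 580,000 m³
S = 643,880 / 580,000 = 1.1101 g/kg

1.11 g/kg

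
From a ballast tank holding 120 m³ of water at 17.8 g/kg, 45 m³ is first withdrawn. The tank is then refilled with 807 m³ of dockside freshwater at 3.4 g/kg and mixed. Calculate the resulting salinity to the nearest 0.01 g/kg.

4.62 g/kg

Remaining after removal: 75 m³ at 17.8 g/kg (salt = 1,335)
After addition: salt = 1,335 + 807×3.4 = 4,078.8; volume = 882 m³
S = 4,078.8 / 882 = 4.6245 g/kg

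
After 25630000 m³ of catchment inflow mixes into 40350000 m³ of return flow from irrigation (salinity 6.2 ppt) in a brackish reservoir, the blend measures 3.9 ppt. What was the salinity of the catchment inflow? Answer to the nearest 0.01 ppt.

Salt balance: 40,350,000×6.2 + 25,630,000×S = 65,980,000×3.9
250,170,000 + 25,630,000·S = 257,322,000
S = (257,322,000 − 250,170,000) / 25,630,000 = 0.279 ppt

0.28 ppt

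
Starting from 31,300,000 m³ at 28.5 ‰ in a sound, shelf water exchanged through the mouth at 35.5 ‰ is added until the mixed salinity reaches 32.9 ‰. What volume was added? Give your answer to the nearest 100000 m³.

Salt balance: 31,300,000×28.5 + V×35.5 = (31,300,000+V)×32.9
892,050,000 + 35.5V = 1,029,770,000 + 32.9V
137,720,000 = 2.6V
V = 52,969,230.77 m³

53000000 m³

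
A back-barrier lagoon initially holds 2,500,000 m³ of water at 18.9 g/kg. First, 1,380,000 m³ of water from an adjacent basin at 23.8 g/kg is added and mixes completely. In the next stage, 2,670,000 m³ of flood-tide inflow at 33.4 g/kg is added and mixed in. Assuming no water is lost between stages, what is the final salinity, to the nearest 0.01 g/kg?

25.84 g/kg

Conserving salt mass:
Initial salt = 2,500,000×18.9 = 47,250,000
After stage 1: salt = 47,250,000 + 1,380,000×23.8 = 80,094,000; volume = 3,880,000 m³; S = 20.643 g/kg
After stage 2: salt = 80,094,000 + 2,670,000×33.4 = 169,272,000; volume = 6,550,000 m³
S = 169,272,000 / 6,550,000 = 25.8431 g/kg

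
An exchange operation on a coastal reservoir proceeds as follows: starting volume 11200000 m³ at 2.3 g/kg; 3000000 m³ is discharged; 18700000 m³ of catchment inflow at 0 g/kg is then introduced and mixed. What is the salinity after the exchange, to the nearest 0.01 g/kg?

0.70 g/kg

Remaining after removal: 8,200,000 m³ at 2.3 g/kg (salt = 18,860,000)
After addition: salt = 18,860,000 + 18,700,000×0 = 18,860,000; volume = 26,900,000 m³
S = 18,860,000 / 26,900,000 = 0.7011 g/kg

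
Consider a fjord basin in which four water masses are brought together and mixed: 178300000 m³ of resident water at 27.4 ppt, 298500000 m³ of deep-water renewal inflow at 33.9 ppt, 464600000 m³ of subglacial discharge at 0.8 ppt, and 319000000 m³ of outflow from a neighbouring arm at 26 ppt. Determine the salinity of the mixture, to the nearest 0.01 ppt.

Conserving salt mass:
salt = 178,300,000×27.4 + 298,500,000×33.9 + 464,600,000×0.8 + 319,000,000×26 = 4,885,420,000 + 10,119,150,000 + 371,680,000 + 8,294,000,000 = 23,670,250,000
volume = 178,300,000 + 298,500,000 + 464,600,000 + 319,000,000 = 1,260,400,000 m³
S = 23,670,250,000 / 1,260,400,000 = 18.78 ppt

18.78 ppt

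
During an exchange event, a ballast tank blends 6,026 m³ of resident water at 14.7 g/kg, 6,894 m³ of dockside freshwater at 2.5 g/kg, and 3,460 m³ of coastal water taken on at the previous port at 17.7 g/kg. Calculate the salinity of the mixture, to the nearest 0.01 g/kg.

Weighted by volume,
salt = 6,026×14.7 + 6,894×2.5 + 3,460×17.7 = 88,582.2 + 17,235 + 61,242 = 167,059.2
volume = 6,026 + 6,894 + 3,460 = 16,380 m³
S = 167,059.2 / 16,380 = 10.199 g/kg

10.20 g/kg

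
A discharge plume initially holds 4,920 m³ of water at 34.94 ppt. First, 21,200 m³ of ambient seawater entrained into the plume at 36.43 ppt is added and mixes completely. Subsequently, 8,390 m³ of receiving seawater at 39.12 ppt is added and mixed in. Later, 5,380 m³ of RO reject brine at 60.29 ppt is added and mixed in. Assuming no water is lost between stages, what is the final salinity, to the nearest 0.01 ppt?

40.03 ppt

Conserving salt mass:
Initial salt = 4,920×34.94 = 171,904.8
After stage 1: salt = 171,904.8 + 21,200×36.43 = 944,220.8; volume = 26,120 m³; S = 36.149 ppt
After stage 2: salt = 944,220.8 + 8,390×39.12 = 1,272,437.6; volume = 34,510 m³; S = 36.872 ppt
After stage 3: salt = 1,272,437.6 + 5,380×60.29 = 1,596,797.8; volume = 39,890 m³
S = 1,596,797.8 / 39,890 = 40.03 ppt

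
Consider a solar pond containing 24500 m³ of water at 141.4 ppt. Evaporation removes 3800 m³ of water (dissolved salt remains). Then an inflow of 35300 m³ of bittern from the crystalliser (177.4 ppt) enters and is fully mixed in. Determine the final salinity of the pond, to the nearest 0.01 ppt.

173.69 ppt

After evaporation: salt = 24,500×141.4 = 3,464,300; volume = 24,500 − 3,800 = 20,700 m³
After mixing: salt = 3,464,300 + 35,300×177.4 = 9,726,520; volume = 20,700 + 35,300 = 56,000 m³
S = 9,726,520 / 56,000 = 173.6879 ppt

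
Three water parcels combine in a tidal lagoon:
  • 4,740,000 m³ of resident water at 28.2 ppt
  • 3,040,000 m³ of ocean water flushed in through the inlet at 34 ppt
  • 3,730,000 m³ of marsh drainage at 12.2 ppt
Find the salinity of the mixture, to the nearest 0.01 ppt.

24.55 ppt

Salt balance:
salt = 4,740,000×28.2 + 3,040,000×34 + 3,730,000×12.2 = 133,668,000 + 103,360,000 + 45,506,000 = 282,534,000
volume = 4,740,000 + 3,040,000 + 3,730,000 = 11,510,000 m³
S = 282,534,000 / 11,510,000 = 24.5468 ppt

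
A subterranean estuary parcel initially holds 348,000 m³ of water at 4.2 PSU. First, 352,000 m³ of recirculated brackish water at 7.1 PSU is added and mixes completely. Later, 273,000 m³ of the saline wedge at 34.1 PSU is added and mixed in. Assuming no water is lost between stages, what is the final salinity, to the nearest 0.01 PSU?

Conserving salt mass:
Initial salt = 348,000×4.2 = 1,461,600
After stage 1: salt = 1,461,600 + 352,000×7.1 = 3,960,800; volume = 700,000 m³; S = 5.658 PSU
After stage 2: salt = 3,960,800 + 273,000×34.1 = 13,270,100; volume = 973,000 m³
S = 13,270,100 / 973,000 = 13.6383 PSU

13.64 PSU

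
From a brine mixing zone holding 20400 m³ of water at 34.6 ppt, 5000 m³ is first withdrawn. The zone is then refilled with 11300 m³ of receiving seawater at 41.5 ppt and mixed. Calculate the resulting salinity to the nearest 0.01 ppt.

37.52 ppt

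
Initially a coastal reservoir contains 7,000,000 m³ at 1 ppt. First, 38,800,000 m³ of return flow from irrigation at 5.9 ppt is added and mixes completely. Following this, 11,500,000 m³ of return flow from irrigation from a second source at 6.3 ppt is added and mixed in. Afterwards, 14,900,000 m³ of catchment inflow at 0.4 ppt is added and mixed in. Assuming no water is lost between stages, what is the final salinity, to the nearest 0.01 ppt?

Total salt / total volume:
Initial salt = 7,000,000×1 = 7,000,000
After stage 1: salt = 7,000,000 + 38,800,000×5.9 = 235,920,000; volume = 45,800,000 m³; S = 5.151 ppt
After stage 2: salt = 235,920,000 + 11,500,000×6.3 = 308,370,000; volume = 57,300,000 m³; S = 5.382 ppt
After stage 3: salt = 308,370,000 + 14,900,000×0.4 = 314,330,000; volume = 72,200,000 m³
S = 314,330,000 / 72,200,000 = 4.3536 ppt

4.35 ppt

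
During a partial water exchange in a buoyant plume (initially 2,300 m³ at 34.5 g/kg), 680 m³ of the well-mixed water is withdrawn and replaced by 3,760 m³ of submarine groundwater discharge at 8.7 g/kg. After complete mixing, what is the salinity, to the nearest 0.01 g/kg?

Remaining after removal: 1,620 m³ at 34.5 g/kg (salt = 55,890)
After addition: salt = 55,890 + 3,760×8.7 = 88,602; volume = 5,380 m³
S = 88,602 / 5,380 = 16.4688 g/kg

16.47 g/kg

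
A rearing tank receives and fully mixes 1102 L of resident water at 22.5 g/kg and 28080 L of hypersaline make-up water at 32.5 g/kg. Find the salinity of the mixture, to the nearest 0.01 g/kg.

By conservation of dissolved salt,
salt = 1,102×22.5 + 28,080×32.5 = 24,795 + 912,600 = 937,395
volume = 1,102 + 28,080 = 29,182 L
S = 937,395 / 29,182 = 32.1224 g/kg

32.12 g/kg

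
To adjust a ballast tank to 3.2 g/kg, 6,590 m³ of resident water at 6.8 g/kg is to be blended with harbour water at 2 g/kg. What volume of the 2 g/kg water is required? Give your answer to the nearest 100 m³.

19800 m³

Salt balance: 6,590×6.8 + V×2 = (6,590+V)×3.2
44,812 + 2V = 21,088 + 3.2V
23,724 = 1.2V
V = 19,770 m³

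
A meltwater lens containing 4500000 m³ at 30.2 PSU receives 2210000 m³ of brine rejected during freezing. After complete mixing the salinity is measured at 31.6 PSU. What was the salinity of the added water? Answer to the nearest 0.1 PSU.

34.5 PSU

Salt balance: 4,500,000×30.2 + 2,210,000×S = 6,710,000×31.6
135,900,000 + 2,210,000·S = 212,036,000
S = (212,036,000 − 135,900,000) / 2,210,000 = 34.4507 PSU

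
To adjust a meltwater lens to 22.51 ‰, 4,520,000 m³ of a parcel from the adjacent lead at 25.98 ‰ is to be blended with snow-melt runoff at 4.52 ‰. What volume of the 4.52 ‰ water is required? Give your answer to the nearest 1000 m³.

Salt balance: 4,520,000×25.98 + V×4.52 = (4,520,000+V)×22.51
117,429,600 + 4.52V = 101,745,200 + 22.51V
15,684,400 = 17.99V
V = 871,839.91 m³

872000 m³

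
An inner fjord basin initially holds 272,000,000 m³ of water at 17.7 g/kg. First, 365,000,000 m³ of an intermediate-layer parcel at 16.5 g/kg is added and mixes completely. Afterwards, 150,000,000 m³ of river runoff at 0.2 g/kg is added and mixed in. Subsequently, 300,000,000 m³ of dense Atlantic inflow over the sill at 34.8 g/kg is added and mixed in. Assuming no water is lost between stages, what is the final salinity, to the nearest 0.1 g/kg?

19.6 g/kg

Conserving salt mass:
Initial salt = 272,000,000×17.7 = 4,814,400,000
After stage 1: salt = 4,814,400,000 + 365,000,000×16.5 = 10,836,900,000; volume = 637,000,000 m³; S = 17.012 g/kg
After stage 2: salt = 10,836,900,000 + 150,000,000×0.2 = 10,866,900,000; volume = 787,000,000 m³; S = 13.808 g/kg
After stage 3: salt = 10,866,900,000 + 300,000,000×34.8 = 21,306,900,000; volume = 1,087,000,000 m³
S = 21,306,900,000 / 1,087,000,000 = 19.6016 g/kg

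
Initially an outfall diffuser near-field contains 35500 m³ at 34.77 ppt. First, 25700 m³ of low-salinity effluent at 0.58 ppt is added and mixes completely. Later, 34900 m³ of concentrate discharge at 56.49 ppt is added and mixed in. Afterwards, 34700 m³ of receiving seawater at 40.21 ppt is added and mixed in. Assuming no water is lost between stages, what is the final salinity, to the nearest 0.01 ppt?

35.29 ppt

Salt balance:
Initial salt = 35,500×34.77 = 1,234,335
After stage 1: salt = 1,234,335 + 25,700×0.58 = 1,249,241; volume = 61,200 m³; S = 20.412 ppt
After stage 2: salt = 1,249,241 + 34,900×56.49 = 3,220,742; volume = 96,100 m³; S = 33.514 ppt
After stage 3: salt = 3,220,742 + 34,700×40.21 = 4,616,029; volume = 130,800 m³
S = 4,616,029 / 130,800 = 35.2907 ppt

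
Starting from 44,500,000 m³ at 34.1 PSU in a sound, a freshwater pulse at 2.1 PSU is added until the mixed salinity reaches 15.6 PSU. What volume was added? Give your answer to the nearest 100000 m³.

61000000 m³

Salt balance: 44,500,000×34.1 + V×2.1 = (44,500,000+V)×15.6
1,517,450,000 + 2.1V = 694,200,000 + 15.6V
823,250,000 = 13.5V
V = 60,981,481.48 m³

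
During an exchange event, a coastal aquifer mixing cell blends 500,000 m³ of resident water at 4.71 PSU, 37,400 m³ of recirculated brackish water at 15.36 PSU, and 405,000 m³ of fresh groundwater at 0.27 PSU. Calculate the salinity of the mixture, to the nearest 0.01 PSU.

Mass of salt is conserved:
salt = 500,000×4.71 + 37,400×15.36 + 405,000×0.27 = 2,355,000 + 574,464 + 109,350 = 3,038,814
volume = 500,000 + 37,400 + 405,000 = 942,400 m³
S = 3,038,814 / 942,400 = 3.2245 PSU

3.22 PSU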